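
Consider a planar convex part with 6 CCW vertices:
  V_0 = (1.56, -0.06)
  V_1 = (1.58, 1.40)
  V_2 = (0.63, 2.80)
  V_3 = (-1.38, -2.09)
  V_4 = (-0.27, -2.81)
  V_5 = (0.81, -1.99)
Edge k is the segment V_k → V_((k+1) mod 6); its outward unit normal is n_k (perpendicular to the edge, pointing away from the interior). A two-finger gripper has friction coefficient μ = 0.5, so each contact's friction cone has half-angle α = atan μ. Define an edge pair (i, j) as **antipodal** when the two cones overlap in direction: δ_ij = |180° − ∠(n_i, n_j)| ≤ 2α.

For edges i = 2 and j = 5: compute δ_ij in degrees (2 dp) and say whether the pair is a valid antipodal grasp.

δ = 1.11°, valid

α = atan 0.5 = 26.57°;  2α = 53.13°
edge 2: e_2 = (-2.01, -4.89);  n_2 = (-0.9249, +0.3802)
edge 5: e_5 = (+0.75, +1.93);  n_5 = (+0.9321, -0.3622)
∠(n_2, n_5) = 178.89°
δ = |180° − 178.89°| = 1.11°
1.11° ≤ 2α = 53.13°  →  valid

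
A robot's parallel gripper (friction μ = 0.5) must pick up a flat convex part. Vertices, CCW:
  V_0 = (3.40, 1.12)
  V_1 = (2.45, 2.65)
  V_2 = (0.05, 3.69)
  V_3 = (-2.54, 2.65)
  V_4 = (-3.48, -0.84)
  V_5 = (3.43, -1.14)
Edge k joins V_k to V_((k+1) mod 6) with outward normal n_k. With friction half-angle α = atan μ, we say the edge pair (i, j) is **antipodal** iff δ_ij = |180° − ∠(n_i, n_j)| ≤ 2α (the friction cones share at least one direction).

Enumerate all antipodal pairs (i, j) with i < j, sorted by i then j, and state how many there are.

count = 4; pairs: (0,3), (1,4), (2,4), (3,5)

α = atan 0.5 = 26.57°;  2α = 53.13°
n_0 = (+0.8496, +0.5275)
n_1 = (+0.3976, +0.9176)
n_2 = (-0.3726, +0.9280)
n_3 = (-0.9656, +0.2601)
n_4 = (-0.0434, -0.9991)
n_5 = (+0.9999, +0.0133)
  (0,1): δ = 145.27°  ·
  (0,2): δ = 99.96°  ·
  (0,3): δ = 46.91°  ✓
  (0,4): δ = 55.68°  ·
  (0,5): δ = 148.92°  ·
  (1,2): δ = 134.69°  ·
  (1,3): δ = 81.65°  ·
  (1,4): δ = 20.94°  ✓
  (1,5): δ = 114.19°  ·
  (2,3): δ = 126.95°  ·
  (2,4): δ = 24.36°  ✓
  (2,5): δ = 68.88°  ·
  (3,4): δ = 77.41°  ·
  (3,5): δ = 15.83°  ✓
  (4,5): δ = 86.75°  ·
antipodal pairs: 4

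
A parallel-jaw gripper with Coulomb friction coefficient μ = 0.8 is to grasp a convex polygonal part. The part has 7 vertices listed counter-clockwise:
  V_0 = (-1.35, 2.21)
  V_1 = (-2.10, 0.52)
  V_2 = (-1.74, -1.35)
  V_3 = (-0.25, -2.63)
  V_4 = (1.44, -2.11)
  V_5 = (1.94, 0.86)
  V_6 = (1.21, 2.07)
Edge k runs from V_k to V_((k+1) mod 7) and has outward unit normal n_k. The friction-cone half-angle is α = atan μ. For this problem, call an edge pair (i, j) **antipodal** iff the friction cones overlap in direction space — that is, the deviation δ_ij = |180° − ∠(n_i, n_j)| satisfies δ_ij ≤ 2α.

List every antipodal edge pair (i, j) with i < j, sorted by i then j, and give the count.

count = 11; pairs: (0,3), (0,4), (0,5), (1,4), (1,5), (1,6), (2,4), (2,5), (2,6), (3,5), (3,6)

α = atan 0.8 = 38.66°;  2α = 77.32°
n_0 = (-0.9140, +0.4056)
n_1 = (-0.9820, -0.1890)
n_2 = (-0.6516, -0.7585)
n_3 = (+0.2941, -0.9558)
n_4 = (+0.9861, -0.1660)
n_5 = (+0.8562, +0.5166)
n_6 = (+0.0546, +0.9985)
  (0,1): δ = 145.17°  ·
  (0,2): δ = 106.73°  ·
  (0,3): δ = 48.97°  ✓
  (0,4): δ = 14.37°  ✓
  (0,5): δ = 55.03°  ✓
  (0,6): δ = 110.80°  ·
  (1,2): δ = 141.56°  ·
  (1,3): δ = 83.79°  ·
  (1,4): δ = 20.45°  ✓
  (1,5): δ = 20.21°  ✓
  (1,6): δ = 75.97°  ✓
  (2,3): δ = 122.23°  ·
  (2,4): δ = 58.89°  ✓
  (2,5): δ = 18.23°  ✓
  (2,6): δ = 37.53°  ✓
  (3,4): δ = 116.66°  ·
  (3,5): δ = 76.00°  ✓
  (3,6): δ = 20.23°  ✓
  (4,5): δ = 139.34°  ·
  (4,6): δ = 83.57°  ·
  (5,6): δ = 124.23°  ·
antipodal pairs: 11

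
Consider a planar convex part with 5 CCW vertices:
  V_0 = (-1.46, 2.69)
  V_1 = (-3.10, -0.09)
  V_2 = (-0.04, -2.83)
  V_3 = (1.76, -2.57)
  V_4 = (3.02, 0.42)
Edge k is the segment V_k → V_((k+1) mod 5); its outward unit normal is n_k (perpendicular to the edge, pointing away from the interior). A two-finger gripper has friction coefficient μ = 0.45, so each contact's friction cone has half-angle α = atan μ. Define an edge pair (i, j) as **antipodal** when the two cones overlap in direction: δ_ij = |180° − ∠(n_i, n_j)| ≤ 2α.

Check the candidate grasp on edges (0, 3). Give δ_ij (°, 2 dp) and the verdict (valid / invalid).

α = atan 0.45 = 24.23°;  2α = 48.46°
edge 0: e_0 = (-1.64, -2.78);  n_0 = (-0.8613, +0.5081)
edge 3: e_3 = (+1.26, +2.99);  n_3 = (+0.9215, -0.3883)
∠(n_0, n_3) = 172.31°
δ = |180° − 172.31°| = 7.69°
7.69° ≤ 2α = 48.46°  →  valid

δ = 7.69°, valid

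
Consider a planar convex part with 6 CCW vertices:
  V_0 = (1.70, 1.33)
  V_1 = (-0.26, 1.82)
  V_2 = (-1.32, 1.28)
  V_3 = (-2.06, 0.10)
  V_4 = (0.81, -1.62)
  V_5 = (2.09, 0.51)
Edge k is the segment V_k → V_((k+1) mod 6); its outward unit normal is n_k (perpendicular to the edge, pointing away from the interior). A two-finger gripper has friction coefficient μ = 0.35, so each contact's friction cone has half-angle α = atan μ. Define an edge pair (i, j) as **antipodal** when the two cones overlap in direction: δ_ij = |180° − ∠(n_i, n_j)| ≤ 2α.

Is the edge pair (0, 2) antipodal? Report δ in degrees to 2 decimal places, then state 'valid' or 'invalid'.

α = atan 0.35 = 19.29°;  2α = 38.58°
edge 0: e_0 = (-1.96, +0.49);  n_0 = (+0.2425, +0.9701)
edge 2: e_2 = (-0.74, -1.18);  n_2 = (-0.8472, +0.5313)
∠(n_0, n_2) = 71.94°
δ = |180° − 71.94°| = 108.06°
108.06° > 2α = 38.58°  →  invalid

δ = 108.06°, invalid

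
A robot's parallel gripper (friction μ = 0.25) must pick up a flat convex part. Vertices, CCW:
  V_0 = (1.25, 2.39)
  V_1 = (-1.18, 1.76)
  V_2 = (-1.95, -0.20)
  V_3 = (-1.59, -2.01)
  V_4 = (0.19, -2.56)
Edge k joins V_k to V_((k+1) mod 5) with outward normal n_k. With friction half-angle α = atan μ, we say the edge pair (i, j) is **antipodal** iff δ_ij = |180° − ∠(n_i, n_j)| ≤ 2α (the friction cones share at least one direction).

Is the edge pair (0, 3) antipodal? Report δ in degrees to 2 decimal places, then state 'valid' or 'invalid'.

δ = 31.71°, invalid

α = atan 0.25 = 14.04°;  2α = 28.07°
edge 0: e_0 = (-2.43, -0.63);  n_0 = (-0.2510, +0.9680)
edge 3: e_3 = (+1.78, -0.55);  n_3 = (-0.2952, -0.9554)
∠(n_0, n_3) = 148.29°
δ = |180° − 148.29°| = 31.71°
31.71° > 2α = 28.07°  →  invalid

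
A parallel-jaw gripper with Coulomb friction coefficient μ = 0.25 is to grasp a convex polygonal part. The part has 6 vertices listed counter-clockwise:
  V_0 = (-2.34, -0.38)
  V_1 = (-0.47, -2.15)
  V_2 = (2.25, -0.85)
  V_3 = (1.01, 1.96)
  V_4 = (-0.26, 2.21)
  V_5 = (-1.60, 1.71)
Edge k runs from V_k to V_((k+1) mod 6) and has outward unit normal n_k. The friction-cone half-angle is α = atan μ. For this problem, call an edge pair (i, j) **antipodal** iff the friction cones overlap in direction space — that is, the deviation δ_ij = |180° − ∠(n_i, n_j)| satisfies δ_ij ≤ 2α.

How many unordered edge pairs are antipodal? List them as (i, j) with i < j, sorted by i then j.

count = 2; pairs: (0,2), (1,4)

α = atan 0.25 = 14.04°;  2α = 28.07°
n_0 = (-0.6874, -0.7263)
n_1 = (+0.4312, -0.9022)
n_2 = (+0.9149, +0.4037)
n_3 = (+0.1931, +0.9812)
n_4 = (-0.3496, +0.9369)
n_5 = (-0.9427, +0.3338)
  (0,1): δ = 111.03°  ·
  (0,2): δ = 22.76°  ✓
  (0,3): δ = 32.29°  ·
  (0,4): δ = 63.89°  ·
  (0,5): δ = 113.93°  ·
  (1,2): δ = 91.73°  ·
  (1,3): δ = 36.68°  ·
  (1,4): δ = 5.08°  ✓
  (1,5): δ = 44.96°  ·
  (2,3): δ = 124.95°  ·
  (2,4): δ = 93.35°  ·
  (2,5): δ = 43.31°  ·
  (3,4): δ = 148.40°  ·
  (3,5): δ = 98.36°  ·
  (4,5): δ = 129.96°  ·
antipodal pairs: 2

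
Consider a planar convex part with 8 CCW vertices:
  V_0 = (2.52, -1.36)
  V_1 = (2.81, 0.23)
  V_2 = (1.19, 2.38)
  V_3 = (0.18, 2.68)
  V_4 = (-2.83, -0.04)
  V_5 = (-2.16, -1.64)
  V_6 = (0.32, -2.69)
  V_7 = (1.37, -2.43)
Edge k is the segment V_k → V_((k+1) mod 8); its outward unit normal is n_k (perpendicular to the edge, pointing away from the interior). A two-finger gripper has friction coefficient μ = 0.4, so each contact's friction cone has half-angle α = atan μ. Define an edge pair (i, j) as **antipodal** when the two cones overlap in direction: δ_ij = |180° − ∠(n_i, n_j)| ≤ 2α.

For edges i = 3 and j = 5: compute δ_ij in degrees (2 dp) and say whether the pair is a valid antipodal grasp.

δ = 65.05°, invalid

α = atan 0.4 = 21.80°;  2α = 43.60°
edge 3: e_3 = (-3.01, -2.72);  n_3 = (-0.6705, +0.7419)
edge 5: e_5 = (+2.48, -1.05);  n_5 = (-0.3899, -0.9209)
∠(n_3, n_5) = 114.95°
δ = |180° − 114.95°| = 65.05°
65.05° > 2α = 43.60°  →  invalid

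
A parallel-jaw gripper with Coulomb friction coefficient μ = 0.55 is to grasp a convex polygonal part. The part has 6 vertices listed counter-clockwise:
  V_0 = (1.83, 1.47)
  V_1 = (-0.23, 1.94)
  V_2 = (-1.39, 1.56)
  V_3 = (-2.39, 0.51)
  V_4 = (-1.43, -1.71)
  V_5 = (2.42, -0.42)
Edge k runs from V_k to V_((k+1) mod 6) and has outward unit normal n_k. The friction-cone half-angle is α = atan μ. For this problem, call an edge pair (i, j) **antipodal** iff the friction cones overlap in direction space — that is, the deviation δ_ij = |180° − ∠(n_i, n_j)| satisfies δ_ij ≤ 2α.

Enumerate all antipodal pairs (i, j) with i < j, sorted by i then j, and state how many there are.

count = 5; pairs: (0,3), (0,4), (1,4), (2,4), (3,5)

α = atan 0.55 = 28.81°;  2α = 57.62°
n_0 = (+0.2224, +0.9749)
n_1 = (-0.3113, +0.9503)
n_2 = (-0.7241, +0.6897)
n_3 = (-0.9179, -0.3969)
n_4 = (+0.3177, -0.9482)
n_5 = (+0.9546, +0.2980)
  (0,1): δ = 149.01°  ·
  (0,2): δ = 120.75°  ·
  (0,3): δ = 53.76°  ✓
  (0,4): δ = 31.38°  ✓
  (0,5): δ = 120.19°  ·
  (1,2): δ = 151.74°  ·
  (1,3): δ = 84.75°  ·
  (1,4): δ = 0.39°  ✓
  (1,5): δ = 89.20°  ·
  (2,3): δ = 113.01°  ·
  (2,4): δ = 27.87°  ✓
  (2,5): δ = 60.94°  ·
  (3,4): δ = 94.86°  ·
  (3,5): δ = 6.05°  ✓
  (4,5): δ = 91.19°  ·
antipodal pairs: 5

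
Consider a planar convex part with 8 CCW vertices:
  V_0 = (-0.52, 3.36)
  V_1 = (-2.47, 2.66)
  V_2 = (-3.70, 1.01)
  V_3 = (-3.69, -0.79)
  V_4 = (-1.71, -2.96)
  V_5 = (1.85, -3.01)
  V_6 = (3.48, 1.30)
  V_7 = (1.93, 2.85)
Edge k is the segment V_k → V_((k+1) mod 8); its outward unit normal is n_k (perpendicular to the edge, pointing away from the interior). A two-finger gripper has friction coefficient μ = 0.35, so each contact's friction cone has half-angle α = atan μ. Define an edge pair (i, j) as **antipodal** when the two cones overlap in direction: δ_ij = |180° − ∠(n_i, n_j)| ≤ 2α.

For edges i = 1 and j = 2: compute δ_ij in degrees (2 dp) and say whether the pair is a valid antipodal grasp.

α = atan 0.35 = 19.29°;  2α = 38.58°
edge 1: e_1 = (-1.23, -1.65);  n_1 = (-0.8017, +0.5977)
edge 2: e_2 = (+0.01, -1.80);  n_2 = (-1.0000, -0.0056)
∠(n_1, n_2) = 37.02°
δ = |180° − 37.02°| = 142.98°
142.98° > 2α = 38.58°  →  invalid

δ = 142.98°, invalid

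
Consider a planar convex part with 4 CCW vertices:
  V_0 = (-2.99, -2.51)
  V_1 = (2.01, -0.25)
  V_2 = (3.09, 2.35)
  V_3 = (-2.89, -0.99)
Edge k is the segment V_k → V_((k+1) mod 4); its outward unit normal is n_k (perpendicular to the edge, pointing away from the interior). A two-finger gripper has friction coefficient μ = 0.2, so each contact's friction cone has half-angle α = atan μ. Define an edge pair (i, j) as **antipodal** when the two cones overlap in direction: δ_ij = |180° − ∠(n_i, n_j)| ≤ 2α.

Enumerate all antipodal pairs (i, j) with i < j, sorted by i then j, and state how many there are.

count = 2; pairs: (0,2), (1,3)

α = atan 0.2 = 11.31°;  2α = 22.62°
n_0 = (+0.4119, -0.9112)
n_1 = (+0.9235, -0.3836)
n_2 = (-0.4876, +0.8731)
n_3 = (-0.9978, +0.0656)
  (0,1): δ = 136.88°  ·
  (0,2): δ = 4.86°  ✓
  (0,3): δ = 61.91°  ·
  (1,2): δ = 38.26°  ·
  (1,3): δ = 18.79°  ✓
  (2,3): δ = 122.95°  ·
antipodal pairs: 2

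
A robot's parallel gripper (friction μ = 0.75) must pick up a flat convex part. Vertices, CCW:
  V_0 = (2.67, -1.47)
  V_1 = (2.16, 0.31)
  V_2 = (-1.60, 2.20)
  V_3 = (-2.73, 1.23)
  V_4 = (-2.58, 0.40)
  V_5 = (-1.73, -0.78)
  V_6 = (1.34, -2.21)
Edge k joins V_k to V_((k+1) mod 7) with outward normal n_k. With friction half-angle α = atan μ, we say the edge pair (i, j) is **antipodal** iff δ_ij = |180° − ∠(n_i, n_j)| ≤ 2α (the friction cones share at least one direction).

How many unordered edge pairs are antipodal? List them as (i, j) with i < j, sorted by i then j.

α = atan 0.75 = 36.87°;  2α = 73.74°
n_0 = (+0.9613, +0.2754)
n_1 = (+0.4491, +0.8935)
n_2 = (-0.6513, +0.7588)
n_3 = (-0.9841, -0.1778)
n_4 = (-0.8114, -0.5845)
n_5 = (-0.4222, -0.9065)
n_6 = (+0.4862, -0.8738)
  (0,1): δ = 132.67°  ·
  (0,2): δ = 65.34°  ✓
  (0,3): δ = 5.74°  ✓
  (0,4): δ = 19.78°  ✓
  (0,5): δ = 49.04°  ✓
  (0,6): δ = 103.10°  ·
  (1,2): δ = 112.67°  ·
  (1,3): δ = 53.07°  ✓
  (1,4): δ = 27.55°  ✓
  (1,5): δ = 1.71°  ✓
  (1,6): δ = 55.78°  ✓
  (2,3): δ = 120.40°  ·
  (2,4): δ = 94.88°  ·
  (2,5): δ = 65.62°  ✓
  (2,6): δ = 11.55°  ✓
  (3,4): δ = 154.48°  ·
  (3,5): δ = 125.22°  ·
  (3,6): δ = 71.15°  ✓
  (4,5): δ = 150.74°  ·
  (4,6): δ = 96.68°  ·
  (5,6): δ = 125.93°  ·
antipodal pairs: 11

count = 11; pairs: (0,2), (0,3), (0,4), (0,5), (1,3), (1,4), (1,5), (1,6), (2,5), (2,6), (3,6)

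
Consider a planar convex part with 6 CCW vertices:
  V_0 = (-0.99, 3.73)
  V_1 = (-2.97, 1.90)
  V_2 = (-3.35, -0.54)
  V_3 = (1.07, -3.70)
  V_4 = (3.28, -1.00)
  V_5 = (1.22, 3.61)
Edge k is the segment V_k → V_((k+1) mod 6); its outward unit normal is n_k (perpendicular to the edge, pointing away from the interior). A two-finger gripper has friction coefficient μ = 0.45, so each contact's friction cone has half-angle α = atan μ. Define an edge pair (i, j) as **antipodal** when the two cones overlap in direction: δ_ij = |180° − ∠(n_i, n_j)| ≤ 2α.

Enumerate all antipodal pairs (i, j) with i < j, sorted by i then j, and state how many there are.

α = atan 0.45 = 24.23°;  2α = 48.46°
n_0 = (-0.6787, +0.7344)
n_1 = (-0.9881, +0.1539)
n_2 = (-0.5816, -0.8135)
n_3 = (+0.7738, -0.6334)
n_4 = (+0.9130, +0.4080)
n_5 = (+0.0542, +0.9985)
  (0,1): δ = 141.60°  ·
  (0,2): δ = 78.31°  ·
  (0,3): δ = 7.95°  ✓
  (0,4): δ = 71.33°  ·
  (0,5): δ = 134.15°  ·
  (1,2): δ = 116.71°  ·
  (1,3): δ = 30.45°  ✓
  (1,4): δ = 32.93°  ✓
  (1,5): δ = 95.74°  ·
  (2,3): δ = 93.74°  ·
  (2,4): δ = 30.36°  ✓
  (2,5): δ = 32.45°  ✓
  (3,4): δ = 116.62°  ·
  (3,5): δ = 53.81°  ·
  (4,5): δ = 117.19°  ·
antipodal pairs: 5

count = 5; pairs: (0,3), (1,3), (1,4), (2,4), (2,5)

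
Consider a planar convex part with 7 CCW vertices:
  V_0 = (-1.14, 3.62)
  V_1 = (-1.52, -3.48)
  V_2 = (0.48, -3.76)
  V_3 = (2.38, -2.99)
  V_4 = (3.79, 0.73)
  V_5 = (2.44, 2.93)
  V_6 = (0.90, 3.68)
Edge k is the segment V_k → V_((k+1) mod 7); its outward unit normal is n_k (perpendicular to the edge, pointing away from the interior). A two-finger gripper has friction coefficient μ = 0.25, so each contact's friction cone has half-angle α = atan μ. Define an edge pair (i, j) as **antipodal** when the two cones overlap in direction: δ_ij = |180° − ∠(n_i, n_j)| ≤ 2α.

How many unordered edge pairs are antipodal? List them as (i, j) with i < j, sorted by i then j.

count = 4; pairs: (0,3), (1,5), (1,6), (2,6)

α = atan 0.25 = 14.04°;  2α = 28.07°
n_0 = (-0.9986, +0.0534)
n_1 = (-0.1386, -0.9903)
n_2 = (+0.3756, -0.9268)
n_3 = (+0.9351, -0.3544)
n_4 = (+0.8523, +0.5230)
n_5 = (+0.4378, +0.8990)
n_6 = (-0.0294, +0.9996)
  (0,1): δ = 94.91°  ·
  (0,2): δ = 64.88°  ·
  (0,3): δ = 17.69°  ✓
  (0,4): δ = 34.60°  ·
  (0,5): δ = 67.10°  ·
  (0,6): δ = 94.75°  ·
  (1,2): δ = 149.97°  ·
  (1,3): δ = 102.79°  ·
  (1,4): δ = 50.50°  ·
  (1,5): δ = 18.00°  ✓
  (1,6): δ = 9.65°  ✓
  (2,3): δ = 132.82°  ·
  (2,4): δ = 80.53°  ·
  (2,5): δ = 48.03°  ·
  (2,6): δ = 20.38°  ✓
  (3,4): δ = 127.71°  ·
  (3,5): δ = 95.21°  ·
  (3,6): δ = 67.56°  ·
  (4,5): δ = 147.50°  ·
  (4,6): δ = 119.85°  ·
  (5,6): δ = 152.35°  ·
antipodal pairs: 4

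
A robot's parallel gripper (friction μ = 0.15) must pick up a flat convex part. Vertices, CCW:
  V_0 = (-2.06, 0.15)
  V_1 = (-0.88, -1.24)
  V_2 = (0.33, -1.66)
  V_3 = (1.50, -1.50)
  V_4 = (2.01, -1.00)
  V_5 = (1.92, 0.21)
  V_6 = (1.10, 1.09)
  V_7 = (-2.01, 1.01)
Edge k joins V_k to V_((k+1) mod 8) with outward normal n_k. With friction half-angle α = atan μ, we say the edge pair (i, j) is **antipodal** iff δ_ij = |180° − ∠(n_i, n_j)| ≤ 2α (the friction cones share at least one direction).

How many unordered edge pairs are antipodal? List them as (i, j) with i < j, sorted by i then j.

count = 3; pairs: (0,5), (2,6), (4,7)

α = atan 0.15 = 8.53°;  2α = 17.06°
n_0 = (-0.7623, -0.6472)
n_1 = (-0.3279, -0.9447)
n_2 = (+0.1355, -0.9908)
n_3 = (+0.7001, -0.7141)
n_4 = (+0.9972, +0.0742)
n_5 = (+0.7316, +0.6817)
n_6 = (-0.0257, +0.9997)
n_7 = (-0.9983, +0.0580)
  (0,1): δ = 149.47°  ·
  (0,2): δ = 122.54°  ·
  (0,3): δ = 85.90°  ·
  (0,4): δ = 36.07°  ·
  (0,5): δ = 2.65°  ✓
  (0,6): δ = 51.14°  ·
  (0,7): δ = 136.34°  ·
  (1,2): δ = 153.07°  ·
  (1,3): δ = 116.42°  ·
  (1,4): δ = 66.60°  ·
  (1,5): δ = 27.88°  ·
  (1,6): δ = 20.62°  ·
  (1,7): δ = 105.81°  ·
  (2,3): δ = 143.35°  ·
  (2,4): δ = 93.53°  ·
  (2,5): δ = 54.81°  ·
  (2,6): δ = 6.31°  ✓
  (2,7): δ = 78.89°  ·
  (3,4): δ = 130.18°  ·
  (3,5): δ = 91.45°  ·
  (3,6): δ = 42.96°  ·
  (3,7): δ = 42.24°  ·
  (4,5): δ = 141.28°  ·
  (4,6): δ = 92.78°  ·
  (4,7): δ = 7.58°  ✓
  (5,6): δ = 131.51°  ·
  (5,7): δ = 46.31°  ·
  (6,7): δ = 94.80°  ·
antipodal pairs: 3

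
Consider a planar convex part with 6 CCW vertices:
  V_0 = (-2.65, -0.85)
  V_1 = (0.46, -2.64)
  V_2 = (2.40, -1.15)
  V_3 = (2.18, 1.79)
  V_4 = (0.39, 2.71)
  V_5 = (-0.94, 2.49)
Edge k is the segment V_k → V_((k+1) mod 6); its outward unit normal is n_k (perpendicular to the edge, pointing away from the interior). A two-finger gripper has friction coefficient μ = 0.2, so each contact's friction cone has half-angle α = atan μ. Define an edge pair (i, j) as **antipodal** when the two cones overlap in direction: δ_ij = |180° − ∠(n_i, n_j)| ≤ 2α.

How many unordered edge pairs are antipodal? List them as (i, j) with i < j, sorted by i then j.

count = 1; pairs: (0,3)

α = atan 0.2 = 11.31°;  2α = 22.62°
n_0 = (-0.4988, -0.8667)
n_1 = (+0.6091, -0.7931)
n_2 = (+0.9972, +0.0746)
n_3 = (+0.4571, +0.8894)
n_4 = (-0.1632, +0.9866)
n_5 = (-0.8901, +0.4557)
  (0,1): δ = 112.55°  ·
  (0,2): δ = 55.80°  ·
  (0,3): δ = 2.72°  ✓
  (0,4): δ = 39.32°  ·
  (0,5): δ = 92.81°  ·
  (1,2): δ = 123.25°  ·
  (1,3): δ = 64.73°  ·
  (1,4): δ = 28.13°  ·
  (1,5): δ = 25.36°  ·
  (2,3): δ = 121.48°  ·
  (2,4): δ = 84.89°  ·
  (2,5): δ = 31.39°  ·
  (3,4): δ = 143.41°  ·
  (3,5): δ = 89.91°  ·
  (4,5): δ = 126.50°  ·
antipodal pairs: 1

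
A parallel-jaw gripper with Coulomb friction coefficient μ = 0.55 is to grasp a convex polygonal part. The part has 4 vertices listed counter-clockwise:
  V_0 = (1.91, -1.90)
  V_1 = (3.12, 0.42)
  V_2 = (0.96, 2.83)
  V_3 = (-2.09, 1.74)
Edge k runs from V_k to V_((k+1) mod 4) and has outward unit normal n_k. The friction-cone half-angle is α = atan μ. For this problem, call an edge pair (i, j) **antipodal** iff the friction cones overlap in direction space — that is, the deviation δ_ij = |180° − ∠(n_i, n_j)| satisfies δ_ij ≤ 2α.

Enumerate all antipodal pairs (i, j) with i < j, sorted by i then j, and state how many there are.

count = 2; pairs: (0,2), (1,3)

α = atan 0.55 = 28.81°;  2α = 57.62°
n_0 = (+0.8867, -0.4624)
n_1 = (+0.7447, +0.6674)
n_2 = (-0.3365, +0.9417)
n_3 = (-0.6730, -0.7396)
  (0,1): δ = 110.59°  ·
  (0,2): δ = 42.79°  ✓
  (0,3): δ = 75.24°  ·
  (1,2): δ = 112.20°  ·
  (1,3): δ = 5.83°  ✓
  (2,3): δ = 61.97°  ·
antipodal pairs: 2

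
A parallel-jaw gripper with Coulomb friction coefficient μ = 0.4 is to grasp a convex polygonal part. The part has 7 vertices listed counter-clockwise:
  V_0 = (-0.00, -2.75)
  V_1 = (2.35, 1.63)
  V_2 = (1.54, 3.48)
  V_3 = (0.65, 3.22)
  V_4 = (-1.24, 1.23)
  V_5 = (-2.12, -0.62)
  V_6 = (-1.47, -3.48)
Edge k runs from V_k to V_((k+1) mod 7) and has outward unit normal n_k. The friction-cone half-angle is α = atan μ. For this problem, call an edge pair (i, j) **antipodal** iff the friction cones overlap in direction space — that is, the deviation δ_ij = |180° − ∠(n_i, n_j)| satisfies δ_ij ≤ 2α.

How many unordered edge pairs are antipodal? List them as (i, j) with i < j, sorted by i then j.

count = 7; pairs: (0,3), (0,4), (0,5), (1,5), (2,6), (3,6), (4,6)

α = atan 0.4 = 21.80°;  2α = 43.60°
n_0 = (+0.8812, -0.4728)
n_1 = (+0.9160, +0.4011)
n_2 = (-0.2804, +0.9599)
n_3 = (-0.7251, +0.6887)
n_4 = (-0.9030, +0.4296)
n_5 = (-0.9751, -0.2216)
n_6 = (+0.4448, -0.8956)
  (0,1): δ = 128.14°  ·
  (0,2): δ = 45.50°  ·
  (0,3): δ = 15.31°  ✓
  (0,4): δ = 2.78°  ✓
  (0,5): δ = 41.02°  ✓
  (0,6): δ = 144.62°  ·
  (1,2): δ = 97.36°  ·
  (1,3): δ = 67.17°  ·
  (1,4): δ = 49.08°  ·
  (1,5): δ = 10.84°  ✓
  (1,6): δ = 92.76°  ·
  (2,3): δ = 149.81°  ·
  (2,4): δ = 131.72°  ·
  (2,5): δ = 93.48°  ·
  (2,6): δ = 10.12°  ✓
  (3,4): δ = 161.92°  ·
  (3,5): δ = 123.67°  ·
  (3,6): δ = 20.07°  ✓
  (4,5): δ = 141.76°  ·
  (4,6): δ = 38.15°  ✓
  (5,6): δ = 76.40°  ·
antipodal pairs: 7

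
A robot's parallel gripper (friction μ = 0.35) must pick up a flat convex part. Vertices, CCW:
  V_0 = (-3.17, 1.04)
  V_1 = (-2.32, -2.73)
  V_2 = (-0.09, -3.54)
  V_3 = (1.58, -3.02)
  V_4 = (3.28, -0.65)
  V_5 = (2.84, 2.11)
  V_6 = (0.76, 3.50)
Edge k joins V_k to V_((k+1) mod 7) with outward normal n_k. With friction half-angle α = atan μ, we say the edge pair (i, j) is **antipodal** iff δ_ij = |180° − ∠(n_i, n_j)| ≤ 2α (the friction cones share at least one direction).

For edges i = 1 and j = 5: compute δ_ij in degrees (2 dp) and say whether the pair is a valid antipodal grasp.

δ = 13.79°, valid

α = atan 0.35 = 19.29°;  2α = 38.58°
edge 1: e_1 = (+2.23, -0.81);  n_1 = (-0.3414, -0.9399)
edge 5: e_5 = (-2.08, +1.39);  n_5 = (+0.5556, +0.8314)
∠(n_1, n_5) = 166.21°
δ = |180° − 166.21°| = 13.79°
13.79° ≤ 2α = 38.58°  →  valid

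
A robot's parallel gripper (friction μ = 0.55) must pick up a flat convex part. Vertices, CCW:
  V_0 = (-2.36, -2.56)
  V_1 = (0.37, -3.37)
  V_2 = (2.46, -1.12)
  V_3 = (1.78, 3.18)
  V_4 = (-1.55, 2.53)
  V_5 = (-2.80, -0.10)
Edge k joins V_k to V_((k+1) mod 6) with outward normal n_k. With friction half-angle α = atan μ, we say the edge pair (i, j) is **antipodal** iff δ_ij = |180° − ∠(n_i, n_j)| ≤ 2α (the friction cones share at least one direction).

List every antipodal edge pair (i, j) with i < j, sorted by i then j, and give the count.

count = 6; pairs: (0,3), (1,3), (1,4), (1,5), (2,4), (2,5)

α = atan 0.55 = 28.81°;  2α = 57.62°
n_0 = (-0.2844, -0.9587)
n_1 = (+0.7327, -0.6806)
n_2 = (+0.9877, +0.1562)
n_3 = (-0.1916, +0.9815)
n_4 = (-0.9032, +0.4293)
n_5 = (-0.9844, -0.1761)
  (0,1): δ = 116.36°  ·
  (0,2): δ = 64.49°  ·
  (0,3): δ = 27.57°  ✓
  (0,4): δ = 81.10°  ·
  (0,5): δ = 116.67°  ·
  (1,2): δ = 128.13°  ·
  (1,3): δ = 36.07°  ✓
  (1,4): δ = 17.47°  ✓
  (1,5): δ = 53.03°  ✓
  (2,3): δ = 87.94°  ·
  (2,4): δ = 34.41°  ✓
  (2,5): δ = 1.15°  ✓
  (3,4): δ = 126.47°  ·
  (3,5): δ = 90.90°  ·
  (4,5): δ = 144.44°  ·
antipodal pairs: 6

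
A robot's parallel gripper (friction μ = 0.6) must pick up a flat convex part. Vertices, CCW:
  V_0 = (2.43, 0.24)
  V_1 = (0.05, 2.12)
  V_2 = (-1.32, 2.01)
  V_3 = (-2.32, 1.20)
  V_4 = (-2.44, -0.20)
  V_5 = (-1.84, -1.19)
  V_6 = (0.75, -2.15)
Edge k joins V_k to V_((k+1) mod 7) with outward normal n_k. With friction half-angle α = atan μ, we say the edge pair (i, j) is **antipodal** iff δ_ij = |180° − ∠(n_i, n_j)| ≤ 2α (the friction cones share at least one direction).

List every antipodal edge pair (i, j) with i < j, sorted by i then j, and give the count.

α = atan 0.6 = 30.96°;  2α = 61.93°
n_0 = (+0.6199, +0.7847)
n_1 = (-0.0800, +0.9968)
n_2 = (-0.6294, +0.7771)
n_3 = (-0.9963, +0.0854)
n_4 = (-0.8552, -0.5183)
n_5 = (-0.3476, -0.9377)
n_6 = (+0.8181, -0.5751)
  (0,1): δ = 137.10°  ·
  (0,2): δ = 102.69°  ·
  (0,3): δ = 56.59°  ✓
  (0,4): δ = 20.48°  ✓
  (0,5): δ = 17.97°  ✓
  (0,6): δ = 93.20°  ·
  (1,2): δ = 145.58°  ·
  (1,3): δ = 99.49°  ·
  (1,4): δ = 63.37°  ·
  (1,5): δ = 24.93°  ✓
  (1,6): δ = 50.30°  ✓
  (2,3): δ = 133.91°  ·
  (2,4): δ = 97.79°  ·
  (2,5): δ = 59.35°  ✓
  (2,6): δ = 15.89°  ✓
  (3,4): δ = 143.88°  ·
  (3,5): δ = 105.44°  ·
  (3,6): δ = 30.21°  ✓
  (4,5): δ = 141.56°  ·
  (4,6): δ = 66.32°  ·
  (5,6): δ = 104.77°  ·
antipodal pairs: 8

count = 8; pairs: (0,3), (0,4), (0,5), (1,5), (1,6), (2,5), (2,6), (3,6)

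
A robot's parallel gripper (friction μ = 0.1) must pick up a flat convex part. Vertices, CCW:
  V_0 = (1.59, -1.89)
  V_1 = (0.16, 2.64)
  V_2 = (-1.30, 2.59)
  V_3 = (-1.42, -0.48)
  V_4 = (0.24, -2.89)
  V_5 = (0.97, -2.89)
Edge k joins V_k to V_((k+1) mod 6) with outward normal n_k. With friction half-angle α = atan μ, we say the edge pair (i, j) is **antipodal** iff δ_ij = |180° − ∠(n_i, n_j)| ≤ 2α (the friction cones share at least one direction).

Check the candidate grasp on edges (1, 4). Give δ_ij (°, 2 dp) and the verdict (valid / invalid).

α = atan 0.1 = 5.71°;  2α = 11.42°
edge 1: e_1 = (-1.46, -0.05);  n_1 = (-0.0342, +0.9994)
edge 4: e_4 = (+0.73, +0.00);  n_4 = (+0.0000, -1.0000)
∠(n_1, n_4) = 178.04°
δ = |180° − 178.04°| = 1.96°
1.96° ≤ 2α = 11.42°  →  valid

δ = 1.96°, valid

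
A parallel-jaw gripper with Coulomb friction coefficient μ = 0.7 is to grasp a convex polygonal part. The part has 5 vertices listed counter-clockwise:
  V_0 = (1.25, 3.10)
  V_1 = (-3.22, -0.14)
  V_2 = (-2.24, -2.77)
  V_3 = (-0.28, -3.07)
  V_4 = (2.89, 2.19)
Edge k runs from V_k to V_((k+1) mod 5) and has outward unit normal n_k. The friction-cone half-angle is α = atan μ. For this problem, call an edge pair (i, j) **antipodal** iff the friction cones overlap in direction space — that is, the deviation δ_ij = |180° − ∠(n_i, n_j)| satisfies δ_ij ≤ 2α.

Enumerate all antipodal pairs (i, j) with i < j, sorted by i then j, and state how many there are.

count = 5; pairs: (0,2), (0,3), (1,3), (1,4), (2,4)

α = atan 0.7 = 34.99°;  2α = 69.98°
n_0 = (-0.5869, +0.8097)
n_1 = (-0.9371, -0.3492)
n_2 = (-0.1513, -0.9885)
n_3 = (+0.8565, -0.5162)
n_4 = (+0.4852, +0.8744)
  (0,1): δ = 105.50°  ·
  (0,2): δ = 44.64°  ✓
  (0,3): δ = 22.99°  ✓
  (0,4): δ = 115.04°  ·
  (1,2): δ = 119.14°  ·
  (1,3): δ = 51.51°  ✓
  (1,4): δ = 40.54°  ✓
  (2,3): δ = 112.37°  ·
  (2,4): δ = 20.32°  ✓
  (3,4): δ = 87.95°  ·
antipodal pairs: 5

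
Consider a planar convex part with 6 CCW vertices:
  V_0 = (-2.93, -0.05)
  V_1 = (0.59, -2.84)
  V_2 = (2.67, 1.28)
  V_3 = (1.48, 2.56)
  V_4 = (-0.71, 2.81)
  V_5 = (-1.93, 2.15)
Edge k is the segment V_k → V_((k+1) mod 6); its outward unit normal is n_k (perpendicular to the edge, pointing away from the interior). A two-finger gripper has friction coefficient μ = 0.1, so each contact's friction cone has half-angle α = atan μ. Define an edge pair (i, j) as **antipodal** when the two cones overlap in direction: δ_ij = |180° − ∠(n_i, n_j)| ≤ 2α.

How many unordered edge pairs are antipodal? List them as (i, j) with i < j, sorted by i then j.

count = 2; pairs: (0,2), (1,5)

α = atan 0.1 = 5.71°;  2α = 11.42°
n_0 = (-0.6212, -0.7837)
n_1 = (+0.8927, -0.4507)
n_2 = (+0.7324, +0.6809)
n_3 = (+0.1134, +0.9935)
n_4 = (-0.4758, +0.8795)
n_5 = (-0.9104, +0.4138)
  (0,1): δ = 78.39°  ·
  (0,2): δ = 8.69°  ✓
  (0,3): δ = 31.89°  ·
  (0,4): δ = 66.81°  ·
  (0,5): δ = 103.96°  ·
  (1,2): δ = 110.30°  ·
  (1,3): δ = 69.73°  ·
  (1,4): δ = 34.80°  ·
  (1,5): δ = 2.34°  ✓
  (2,3): δ = 139.43°  ·
  (2,4): δ = 104.50°  ·
  (2,5): δ = 67.36°  ·
  (3,4): δ = 145.07°  ·
  (3,5): δ = 107.93°  ·
  (4,5): δ = 142.86°  ·
antipodal pairs: 2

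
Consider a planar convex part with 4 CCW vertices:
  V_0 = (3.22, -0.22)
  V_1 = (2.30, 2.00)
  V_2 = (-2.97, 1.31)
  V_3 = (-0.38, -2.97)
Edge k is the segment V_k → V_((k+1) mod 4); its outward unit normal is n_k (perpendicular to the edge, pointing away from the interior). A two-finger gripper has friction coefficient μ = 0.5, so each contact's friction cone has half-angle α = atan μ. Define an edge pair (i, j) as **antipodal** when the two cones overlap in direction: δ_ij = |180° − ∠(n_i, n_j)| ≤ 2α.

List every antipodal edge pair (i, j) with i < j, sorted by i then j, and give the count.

α = atan 0.5 = 26.57°;  2α = 53.13°
n_0 = (+0.9238, +0.3828)
n_1 = (-0.1298, +0.9915)
n_2 = (-0.8555, -0.5177)
n_3 = (+0.6070, -0.7947)
  (0,1): δ = 105.05°  ·
  (0,2): δ = 8.67°  ✓
  (0,3): δ = 104.87°  ·
  (1,2): δ = 66.28°  ·
  (1,3): δ = 29.92°  ✓
  (2,3): δ = 83.80°  ·
antipodal pairs: 2

count = 2; pairs: (0,2), (1,3)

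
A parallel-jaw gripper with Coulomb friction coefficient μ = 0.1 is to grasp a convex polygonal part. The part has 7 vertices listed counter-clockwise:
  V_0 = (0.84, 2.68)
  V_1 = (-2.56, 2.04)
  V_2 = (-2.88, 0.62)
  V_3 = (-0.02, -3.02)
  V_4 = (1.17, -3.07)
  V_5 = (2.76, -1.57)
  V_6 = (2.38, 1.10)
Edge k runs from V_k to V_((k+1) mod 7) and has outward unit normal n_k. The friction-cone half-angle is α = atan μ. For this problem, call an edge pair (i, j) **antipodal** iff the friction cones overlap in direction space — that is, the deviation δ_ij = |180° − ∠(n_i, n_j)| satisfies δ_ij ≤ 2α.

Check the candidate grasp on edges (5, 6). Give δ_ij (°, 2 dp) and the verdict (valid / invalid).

α = atan 0.1 = 5.71°;  2α = 11.42°
edge 5: e_5 = (-0.38, +2.67);  n_5 = (+0.9900, +0.1409)
edge 6: e_6 = (-1.54, +1.58);  n_6 = (+0.7161, +0.6980)
∠(n_5, n_6) = 36.17°
δ = |180° − 36.17°| = 143.83°
143.83° > 2α = 11.42°  →  invalid

δ = 143.83°, invalid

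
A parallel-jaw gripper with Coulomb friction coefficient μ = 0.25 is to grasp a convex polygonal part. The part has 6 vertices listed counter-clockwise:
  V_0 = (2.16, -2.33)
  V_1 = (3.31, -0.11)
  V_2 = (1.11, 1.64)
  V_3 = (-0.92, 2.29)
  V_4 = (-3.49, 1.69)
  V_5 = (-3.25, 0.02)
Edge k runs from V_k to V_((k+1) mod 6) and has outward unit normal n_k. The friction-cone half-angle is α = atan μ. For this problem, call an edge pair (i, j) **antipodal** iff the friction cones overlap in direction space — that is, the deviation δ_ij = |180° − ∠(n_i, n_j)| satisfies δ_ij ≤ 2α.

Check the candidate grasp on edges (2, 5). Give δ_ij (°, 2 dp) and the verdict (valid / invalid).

δ = 5.72°, valid

α = atan 0.25 = 14.04°;  2α = 28.07°
edge 2: e_2 = (-2.03, +0.65);  n_2 = (+0.3049, +0.9524)
edge 5: e_5 = (+5.41, -2.35);  n_5 = (-0.3984, -0.9172)
∠(n_2, n_5) = 174.28°
δ = |180° − 174.28°| = 5.72°
5.72° ≤ 2α = 28.07°  →  valid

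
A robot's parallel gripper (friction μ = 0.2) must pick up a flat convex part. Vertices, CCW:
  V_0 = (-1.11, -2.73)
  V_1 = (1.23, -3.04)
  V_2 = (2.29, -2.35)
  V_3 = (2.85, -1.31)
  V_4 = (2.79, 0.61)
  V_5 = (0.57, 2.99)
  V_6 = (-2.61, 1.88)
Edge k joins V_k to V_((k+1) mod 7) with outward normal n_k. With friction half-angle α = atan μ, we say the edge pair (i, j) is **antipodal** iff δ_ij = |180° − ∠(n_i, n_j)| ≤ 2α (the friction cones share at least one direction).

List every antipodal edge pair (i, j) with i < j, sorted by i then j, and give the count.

count = 2; pairs: (1,5), (3,6)

α = atan 0.2 = 11.31°;  2α = 22.62°
n_0 = (-0.1313, -0.9913)
n_1 = (+0.5455, -0.8381)
n_2 = (+0.8805, -0.4741)
n_3 = (+0.9995, +0.0312)
n_4 = (+0.7313, +0.6821)
n_5 = (-0.3296, +0.9441)
n_6 = (-0.9509, -0.3094)
  (0,1): δ = 139.39°  ·
  (0,2): δ = 110.75°  ·
  (0,3): δ = 80.66°  ·
  (0,4): δ = 39.45°  ·
  (0,5): δ = 26.79°  ·
  (0,6): δ = 115.57°  ·
  (1,2): δ = 151.36°  ·
  (1,3): δ = 121.27°  ·
  (1,4): δ = 80.05°  ·
  (1,5): δ = 13.82°  ✓
  (1,6): δ = 74.96°  ·
  (2,3): δ = 149.91°  ·
  (2,4): δ = 108.69°  ·
  (2,5): δ = 42.46°  ·
  (2,6): δ = 46.32°  ·
  (3,4): δ = 138.78°  ·
  (3,5): δ = 72.55°  ·
  (3,6): δ = 16.23°  ✓
  (4,5): δ = 113.77°  ·
  (4,6): δ = 24.98°  ·
  (5,6): δ = 91.22°  ·
antipodal pairs: 2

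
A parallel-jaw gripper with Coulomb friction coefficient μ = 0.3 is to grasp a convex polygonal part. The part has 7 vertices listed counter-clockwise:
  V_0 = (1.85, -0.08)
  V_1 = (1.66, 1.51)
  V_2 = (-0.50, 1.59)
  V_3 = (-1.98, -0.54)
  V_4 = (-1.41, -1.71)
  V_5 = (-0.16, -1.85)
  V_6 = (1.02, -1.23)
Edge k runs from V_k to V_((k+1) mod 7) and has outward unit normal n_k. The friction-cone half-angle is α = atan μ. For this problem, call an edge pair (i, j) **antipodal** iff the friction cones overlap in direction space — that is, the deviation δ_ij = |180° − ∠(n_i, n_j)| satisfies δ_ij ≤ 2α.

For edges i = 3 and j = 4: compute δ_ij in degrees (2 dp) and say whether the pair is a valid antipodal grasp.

δ = 122.36°, invalid

α = atan 0.3 = 16.70°;  2α = 33.40°
edge 3: e_3 = (+0.57, -1.17);  n_3 = (-0.8990, -0.4380)
edge 4: e_4 = (+1.25, -0.14);  n_4 = (-0.1113, -0.9938)
∠(n_3, n_4) = 57.64°
δ = |180° − 57.64°| = 122.36°
122.36° > 2α = 33.40°  →  invalid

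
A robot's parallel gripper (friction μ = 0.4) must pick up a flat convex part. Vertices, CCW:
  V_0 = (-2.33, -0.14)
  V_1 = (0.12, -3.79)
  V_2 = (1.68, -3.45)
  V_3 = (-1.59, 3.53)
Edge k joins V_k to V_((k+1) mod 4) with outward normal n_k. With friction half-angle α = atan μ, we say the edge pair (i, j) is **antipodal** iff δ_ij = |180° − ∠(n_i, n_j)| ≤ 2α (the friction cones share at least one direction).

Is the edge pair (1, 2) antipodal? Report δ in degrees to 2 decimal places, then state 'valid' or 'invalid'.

α = atan 0.4 = 21.80°;  2α = 43.60°
edge 1: e_1 = (+1.56, +0.34);  n_1 = (+0.2129, -0.9771)
edge 2: e_2 = (-3.27, +6.98);  n_2 = (+0.9056, +0.4242)
∠(n_1, n_2) = 102.81°
δ = |180° − 102.81°| = 77.19°
77.19° > 2α = 43.60°  →  invalid

δ = 77.19°, invalid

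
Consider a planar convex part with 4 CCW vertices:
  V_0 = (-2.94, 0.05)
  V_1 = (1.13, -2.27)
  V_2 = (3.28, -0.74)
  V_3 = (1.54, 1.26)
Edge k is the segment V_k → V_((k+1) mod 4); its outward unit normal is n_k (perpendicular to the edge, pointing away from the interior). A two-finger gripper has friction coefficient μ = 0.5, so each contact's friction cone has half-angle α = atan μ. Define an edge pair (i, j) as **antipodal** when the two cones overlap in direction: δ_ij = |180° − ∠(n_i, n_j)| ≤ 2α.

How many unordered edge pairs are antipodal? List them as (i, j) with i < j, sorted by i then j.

count = 3; pairs: (0,2), (0,3), (1,3)

α = atan 0.5 = 26.57°;  2α = 53.13°
n_0 = (-0.4952, -0.8688)
n_1 = (+0.5798, -0.8148)
n_2 = (+0.7544, +0.6564)
n_3 = (-0.2607, +0.9654)
  (0,1): δ = 114.88°  ·
  (0,2): δ = 19.29°  ✓
  (0,3): δ = 44.80°  ✓
  (1,2): δ = 84.41°  ·
  (1,3): δ = 20.32°  ✓
  (2,3): δ = 115.91°  ·
antipodal pairs: 3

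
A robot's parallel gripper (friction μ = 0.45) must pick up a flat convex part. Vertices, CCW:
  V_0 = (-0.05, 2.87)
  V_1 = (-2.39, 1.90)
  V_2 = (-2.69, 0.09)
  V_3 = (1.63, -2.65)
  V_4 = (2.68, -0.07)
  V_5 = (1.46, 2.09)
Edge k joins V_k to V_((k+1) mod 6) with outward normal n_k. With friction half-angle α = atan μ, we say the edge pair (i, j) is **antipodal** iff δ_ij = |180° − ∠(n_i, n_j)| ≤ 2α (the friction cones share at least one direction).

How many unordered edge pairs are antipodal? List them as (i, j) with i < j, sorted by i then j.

α = atan 0.45 = 24.23°;  2α = 48.46°
n_0 = (-0.3829, +0.9238)
n_1 = (-0.9865, +0.1635)
n_2 = (-0.5356, -0.8445)
n_3 = (+0.9262, -0.3770)
n_4 = (+0.8707, +0.4918)
n_5 = (+0.4589, +0.8885)
  (0,1): δ = 121.93°  ·
  (0,2): δ = 54.90°  ·
  (0,3): δ = 45.34°  ✓
  (0,4): δ = 96.94°  ·
  (0,5): δ = 130.17°  ·
  (1,2): δ = 112.97°  ·
  (1,3): δ = 12.73°  ✓
  (1,4): δ = 38.87°  ✓
  (1,5): δ = 72.09°  ·
  (2,3): δ = 79.76°  ·
  (2,4): δ = 28.16°  ✓
  (2,5): δ = 5.07°  ✓
  (3,4): δ = 128.40°  ·
  (3,5): δ = 95.17°  ·
  (4,5): δ = 146.78°  ·
antipodal pairs: 5

count = 5; pairs: (0,3), (1,3), (1,4), (2,4), (2,5)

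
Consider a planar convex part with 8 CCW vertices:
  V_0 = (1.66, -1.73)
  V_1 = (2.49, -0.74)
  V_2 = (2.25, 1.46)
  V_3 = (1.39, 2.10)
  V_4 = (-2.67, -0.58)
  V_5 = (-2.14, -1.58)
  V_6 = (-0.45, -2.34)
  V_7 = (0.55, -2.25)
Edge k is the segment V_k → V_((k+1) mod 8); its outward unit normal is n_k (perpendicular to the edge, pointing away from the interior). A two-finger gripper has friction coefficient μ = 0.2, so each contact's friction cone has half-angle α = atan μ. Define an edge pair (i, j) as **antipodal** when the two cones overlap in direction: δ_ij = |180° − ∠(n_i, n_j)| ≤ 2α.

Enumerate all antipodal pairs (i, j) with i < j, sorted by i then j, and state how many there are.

α = atan 0.2 = 11.31°;  2α = 22.62°
n_0 = (+0.7663, -0.6425)
n_1 = (+0.9941, +0.1084)
n_2 = (+0.5970, +0.8022)
n_3 = (-0.5509, +0.8346)
n_4 = (-0.8836, -0.4683)
n_5 = (-0.4101, -0.9120)
n_6 = (+0.0896, -0.9960)
n_7 = (+0.4242, -0.9056)
  (0,1): δ = 133.80°  ·
  (0,2): δ = 86.68°  ·
  (0,3): δ = 16.60°  ✓
  (0,4): δ = 67.90°  ·
  (0,5): δ = 105.76°  ·
  (0,6): δ = 135.12°  ·
  (0,7): δ = 155.08°  ·
  (1,2): δ = 132.88°  ·
  (1,3): δ = 62.80°  ·
  (1,4): δ = 21.70°  ✓
  (1,5): δ = 59.56°  ·
  (1,6): δ = 88.92°  ·
  (1,7): δ = 108.88°  ·
  (2,3): δ = 109.92°  ·
  (2,4): δ = 25.42°  ·
  (2,5): δ = 12.44°  ✓
  (2,6): δ = 41.80°  ·
  (2,7): δ = 61.76°  ·
  (3,4): δ = 95.51°  ·
  (3,5): δ = 57.64°  ·
  (3,6): δ = 28.29°  ·
  (3,7): δ = 8.33°  ✓
  (4,5): δ = 142.14°  ·
  (4,6): δ = 112.78°  ·
  (4,7): δ = 92.82°  ·
  (5,6): δ = 150.64°  ·
  (5,7): δ = 130.68°  ·
  (6,7): δ = 160.04°  ·
antipodal pairs: 4

count = 4; pairs: (0,3), (1,4), (2,5), (3,7)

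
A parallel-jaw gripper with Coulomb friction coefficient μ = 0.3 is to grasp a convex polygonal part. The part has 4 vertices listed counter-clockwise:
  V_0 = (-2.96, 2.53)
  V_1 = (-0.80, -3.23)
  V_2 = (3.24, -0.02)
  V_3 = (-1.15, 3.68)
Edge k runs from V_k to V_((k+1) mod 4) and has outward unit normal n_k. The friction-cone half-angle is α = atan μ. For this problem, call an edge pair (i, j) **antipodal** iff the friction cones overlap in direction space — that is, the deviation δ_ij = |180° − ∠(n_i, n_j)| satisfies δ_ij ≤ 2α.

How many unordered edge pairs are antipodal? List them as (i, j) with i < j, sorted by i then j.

count = 2; pairs: (0,2), (1,3)

α = atan 0.3 = 16.70°;  2α = 33.40°
n_0 = (-0.9363, -0.3511)
n_1 = (+0.6221, -0.7829)
n_2 = (+0.6445, +0.7646)
n_3 = (-0.5363, +0.8440)
  (0,1): δ = 72.09°  ·
  (0,2): δ = 29.32°  ✓
  (0,3): δ = 101.87°  ·
  (1,2): δ = 78.59°  ·
  (1,3): δ = 6.04°  ✓
  (2,3): δ = 107.44°  ·
antipodal pairs: 2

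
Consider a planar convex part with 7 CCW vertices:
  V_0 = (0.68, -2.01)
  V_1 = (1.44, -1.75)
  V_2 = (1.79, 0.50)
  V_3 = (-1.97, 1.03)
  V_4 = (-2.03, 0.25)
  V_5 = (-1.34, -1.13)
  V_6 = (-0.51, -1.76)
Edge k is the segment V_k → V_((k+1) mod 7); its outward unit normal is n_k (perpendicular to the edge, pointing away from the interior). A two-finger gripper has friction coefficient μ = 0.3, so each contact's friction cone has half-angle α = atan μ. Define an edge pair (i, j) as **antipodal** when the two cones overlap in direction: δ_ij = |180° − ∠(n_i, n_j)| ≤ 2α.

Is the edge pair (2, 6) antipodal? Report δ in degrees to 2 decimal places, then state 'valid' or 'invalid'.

δ = 3.84°, valid

α = atan 0.3 = 16.70°;  2α = 33.40°
edge 2: e_2 = (-3.76, +0.53);  n_2 = (+0.1396, +0.9902)
edge 6: e_6 = (+1.19, -0.25);  n_6 = (-0.2056, -0.9786)
∠(n_2, n_6) = 176.16°
δ = |180° − 176.16°| = 3.84°
3.84° ≤ 2α = 33.40°  →  valid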